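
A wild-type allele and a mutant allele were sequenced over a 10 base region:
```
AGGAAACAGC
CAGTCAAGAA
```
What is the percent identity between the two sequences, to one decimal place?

20.0%

8 positions differ (1, 2, 4, 5, 7, 8, 9, 10), so 2 of 10 match: 2/10 = 20%.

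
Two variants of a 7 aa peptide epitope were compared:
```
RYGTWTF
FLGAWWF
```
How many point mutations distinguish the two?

4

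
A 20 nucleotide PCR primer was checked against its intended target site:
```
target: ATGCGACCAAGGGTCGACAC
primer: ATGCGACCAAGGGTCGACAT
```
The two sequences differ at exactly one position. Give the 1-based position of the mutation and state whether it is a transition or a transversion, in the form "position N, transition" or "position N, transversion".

The sequences differ only at position 20: C→T (pyrimidine→pyrimidine), a transition.

position 20, transition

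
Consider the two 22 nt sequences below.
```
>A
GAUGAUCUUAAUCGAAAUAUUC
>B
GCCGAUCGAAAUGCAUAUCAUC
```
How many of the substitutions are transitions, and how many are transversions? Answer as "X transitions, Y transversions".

Mismatches (1-based):
site 2: A→C (purine→pyrimidine, transversion)
site 3: U→C (pyrimidine→pyrimidine, transition)
site 8: U→G (pyrimidine→purine, transversion)
site 9: U→A (pyrimidine→purine, transversion)
site 13: C→G (pyrimidine→purine, transversion)
site 14: G→C (purine→pyrimidine, transversion)
site 16: A→U (purine→pyrimidine, transversion)
site 19: A→C (purine→pyrimidine, transversion)
site 20: U→A (pyrimidine→purine, transversion)

1 transition, 8 transversions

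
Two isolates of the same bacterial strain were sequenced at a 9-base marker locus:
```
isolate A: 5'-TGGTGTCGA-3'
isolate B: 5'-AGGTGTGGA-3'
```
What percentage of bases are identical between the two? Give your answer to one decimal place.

Mismatches at positions 1, 7 (1-based): 2 of 9.
Identical positions: 7/9 = 77.78% → 77.8%.

77.8%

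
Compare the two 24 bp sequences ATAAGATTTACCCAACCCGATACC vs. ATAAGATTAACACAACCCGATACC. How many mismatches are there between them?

2

The sequences differ at bases 9, 12 (1-based) — 2 in total.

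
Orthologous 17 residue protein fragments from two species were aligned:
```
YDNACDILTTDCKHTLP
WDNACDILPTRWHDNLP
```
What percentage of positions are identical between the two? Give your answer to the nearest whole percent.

59%

7 positions differ (1, 9, 11, 12, 13, 14, 15), so 10 of 17 match: 10/17 = 58.82%.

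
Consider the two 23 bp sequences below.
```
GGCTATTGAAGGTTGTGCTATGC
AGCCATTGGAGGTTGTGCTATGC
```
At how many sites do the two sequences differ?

The sequences differ at sites 1, 4, 9 (1-based) — 3 in total.

3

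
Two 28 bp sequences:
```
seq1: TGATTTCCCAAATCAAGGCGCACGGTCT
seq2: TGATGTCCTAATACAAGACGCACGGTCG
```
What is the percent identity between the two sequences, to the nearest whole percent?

6 positions differ (5, 9, 12, 13, 18, 28), so 22 of 28 match: 22/28 = 78.57%.

79%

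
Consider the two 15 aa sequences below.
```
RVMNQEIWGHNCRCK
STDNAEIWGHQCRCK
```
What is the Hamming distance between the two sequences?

The sequences differ at positions 1, 2, 3, 5, 11 (1-based) — 5 in total.

5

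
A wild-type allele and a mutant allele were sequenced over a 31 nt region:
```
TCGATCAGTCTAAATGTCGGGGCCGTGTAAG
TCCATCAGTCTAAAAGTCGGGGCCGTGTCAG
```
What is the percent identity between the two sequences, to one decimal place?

Mismatches at positions 3, 15, 29 (1-based): 3 of 31.
Identical positions: 28/31 = 90.32% → 90.3%.

90.3%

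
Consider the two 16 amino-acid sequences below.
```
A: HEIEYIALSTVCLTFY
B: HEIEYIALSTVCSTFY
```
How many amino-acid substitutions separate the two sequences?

1

Mismatches (1-based): residue 13: L→S.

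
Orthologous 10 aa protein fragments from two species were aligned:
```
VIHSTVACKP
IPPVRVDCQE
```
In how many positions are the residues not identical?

8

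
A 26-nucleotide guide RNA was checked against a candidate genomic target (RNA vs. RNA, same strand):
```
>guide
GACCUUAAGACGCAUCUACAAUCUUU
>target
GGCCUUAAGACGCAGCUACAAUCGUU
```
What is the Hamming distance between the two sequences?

The sequences differ at sites 2, 15, 24 (1-based) — 3 in total.

3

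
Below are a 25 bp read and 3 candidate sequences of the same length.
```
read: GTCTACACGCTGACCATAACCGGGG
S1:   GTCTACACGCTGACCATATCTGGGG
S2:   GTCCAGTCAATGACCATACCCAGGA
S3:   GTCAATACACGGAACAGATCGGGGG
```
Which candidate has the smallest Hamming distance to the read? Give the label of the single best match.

S1

S1 differs at 2 sites; S2 differs at 8 sites; S3 differs at 8 sites. The closest is S1.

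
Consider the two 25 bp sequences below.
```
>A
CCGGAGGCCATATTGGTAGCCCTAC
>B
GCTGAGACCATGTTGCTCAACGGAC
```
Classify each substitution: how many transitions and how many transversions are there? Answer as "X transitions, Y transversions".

Mismatches (1-based):
position 1: C→G (pyrimidine→purine, transversion)
position 3: G→T (purine→pyrimidine, transversion)
position 7: G→A (purine→purine, transition)
position 12: A→G (purine→purine, transition)
position 16: G→C (purine→pyrimidine, transversion)
position 18: A→C (purine→pyrimidine, transversion)
position 19: G→A (purine→purine, transition)
position 20: C→A (pyrimidine→purine, transversion)
position 22: C→G (pyrimidine→purine, transversion)
position 23: T→G (pyrimidine→purine, transversion)

3 transitions, 7 transversions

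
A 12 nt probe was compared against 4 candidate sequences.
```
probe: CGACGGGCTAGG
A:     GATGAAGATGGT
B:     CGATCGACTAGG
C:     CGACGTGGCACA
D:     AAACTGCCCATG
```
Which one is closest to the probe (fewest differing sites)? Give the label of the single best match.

B

Hamming distances to probe — A: 9; B: 3; C: 5; D: 6.
Smallest is B with 3 mismatches.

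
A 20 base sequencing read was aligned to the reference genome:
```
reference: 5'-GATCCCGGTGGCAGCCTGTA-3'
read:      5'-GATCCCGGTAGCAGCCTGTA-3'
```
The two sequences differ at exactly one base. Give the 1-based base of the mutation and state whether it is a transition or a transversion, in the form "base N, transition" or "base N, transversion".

Base 10 changes G→A. G is a purine and A is a purine, so this is a transition.

base 10, transition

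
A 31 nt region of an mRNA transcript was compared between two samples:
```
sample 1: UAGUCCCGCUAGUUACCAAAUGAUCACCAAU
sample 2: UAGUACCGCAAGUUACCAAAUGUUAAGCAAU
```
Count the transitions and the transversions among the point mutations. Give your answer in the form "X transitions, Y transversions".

0 transitions, 5 transversions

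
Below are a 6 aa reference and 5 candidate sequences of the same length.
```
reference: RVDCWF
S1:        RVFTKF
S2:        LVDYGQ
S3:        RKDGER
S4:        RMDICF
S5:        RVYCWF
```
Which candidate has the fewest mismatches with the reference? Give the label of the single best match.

S1 differs at 3 positions; S2 differs at 4 positions; S3 differs at 4 positions; S4 differs at 3 positions; S5 differs at 1 position. The closest is S5.

S5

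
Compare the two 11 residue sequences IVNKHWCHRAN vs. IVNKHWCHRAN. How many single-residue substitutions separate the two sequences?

0

The two sequences are identical at every position.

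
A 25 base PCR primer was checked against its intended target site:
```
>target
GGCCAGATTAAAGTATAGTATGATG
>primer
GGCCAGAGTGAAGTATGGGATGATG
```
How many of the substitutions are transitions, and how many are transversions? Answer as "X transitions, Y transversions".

2 transitions, 2 transversions

Transitions (purine↔purine or pyrimidine↔pyrimidine): 10 A→G, 17 A→G.
Transversions (purine↔pyrimidine): 8 T→G, 19 T→G.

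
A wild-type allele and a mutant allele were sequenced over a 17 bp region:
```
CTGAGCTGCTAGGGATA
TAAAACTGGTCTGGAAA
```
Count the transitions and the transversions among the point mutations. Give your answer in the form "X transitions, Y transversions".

3 transitions, 5 transversions

Transitions (purine↔purine or pyrimidine↔pyrimidine): 1 C→T, 3 G→A, 5 G→A.
Transversions (purine↔pyrimidine): 2 T→A, 9 C→G, 11 A→C, 12 G→T, 16 T→A.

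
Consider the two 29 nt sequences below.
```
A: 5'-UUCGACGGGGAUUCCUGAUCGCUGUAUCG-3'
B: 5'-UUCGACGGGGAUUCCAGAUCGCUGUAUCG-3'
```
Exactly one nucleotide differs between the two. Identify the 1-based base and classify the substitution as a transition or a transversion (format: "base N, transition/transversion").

The sequences differ only at base 16: U→A (pyrimidine→purine), a transversion.

base 16, transversion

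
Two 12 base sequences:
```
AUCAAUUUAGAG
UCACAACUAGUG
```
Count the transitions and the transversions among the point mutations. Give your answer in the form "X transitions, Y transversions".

2 transitions, 5 transversions

Transitions (purine↔purine or pyrimidine↔pyrimidine): 2 U→C, 7 U→C.
Transversions (purine↔pyrimidine): 1 A→U, 3 C→A, 4 A→C, 6 U→A, 11 A→U.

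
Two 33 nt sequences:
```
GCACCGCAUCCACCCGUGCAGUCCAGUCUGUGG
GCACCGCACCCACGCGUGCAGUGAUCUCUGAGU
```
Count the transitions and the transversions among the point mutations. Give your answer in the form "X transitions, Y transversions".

1 transition, 7 transversions

Mismatches (1-based):
position 9: U→C (pyrimidine→pyrimidine, transition)
position 14: C→G (pyrimidine→purine, transversion)
position 23: C→G (pyrimidine→purine, transversion)
position 24: C→A (pyrimidine→purine, transversion)
position 25: A→U (purine→pyrimidine, transversion)
position 26: G→C (purine→pyrimidine, transversion)
position 31: U→A (pyrimidine→purine, transversion)
position 33: G→U (purine→pyrimidine, transversion)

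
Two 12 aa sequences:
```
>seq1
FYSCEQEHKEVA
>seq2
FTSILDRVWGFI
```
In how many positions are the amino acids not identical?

Comparing position by position, 10 positions differ: 2 (Y/T), 4 (C/I), 5 (E/L), 6 (Q/D), 7 (E/R), 8 (H/V), 9 (K/W), 10 (E/G), 11 (V/F), 12 (A/I).

10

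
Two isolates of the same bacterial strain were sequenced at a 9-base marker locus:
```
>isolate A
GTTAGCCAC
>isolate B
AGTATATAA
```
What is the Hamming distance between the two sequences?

Comparing position by position, 6 bases differ: 1 (G/A), 2 (T/G), 5 (G/T), 6 (C/A), 7 (C/T), 9 (C/A).

6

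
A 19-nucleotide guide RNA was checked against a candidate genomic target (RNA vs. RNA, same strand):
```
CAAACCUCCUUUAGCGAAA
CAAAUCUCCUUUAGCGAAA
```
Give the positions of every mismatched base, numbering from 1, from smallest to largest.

5

Differences at position 5 (C→U).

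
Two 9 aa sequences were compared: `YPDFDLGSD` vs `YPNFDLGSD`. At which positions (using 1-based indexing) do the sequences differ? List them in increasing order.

3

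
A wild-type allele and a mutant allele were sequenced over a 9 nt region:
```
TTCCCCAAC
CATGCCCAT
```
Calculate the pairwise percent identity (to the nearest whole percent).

33%

6 positions differ (1, 2, 3, 4, 7, 9), so 3 of 9 match: 3/9 = 33.33%.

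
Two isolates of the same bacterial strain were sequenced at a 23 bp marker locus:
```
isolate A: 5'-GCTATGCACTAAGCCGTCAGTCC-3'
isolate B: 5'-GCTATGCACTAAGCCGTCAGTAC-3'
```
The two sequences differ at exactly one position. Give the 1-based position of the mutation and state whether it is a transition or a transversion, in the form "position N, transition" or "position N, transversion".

The sequences differ only at position 22: C→A (pyrimidine→purine), a transversion.

position 22, transversion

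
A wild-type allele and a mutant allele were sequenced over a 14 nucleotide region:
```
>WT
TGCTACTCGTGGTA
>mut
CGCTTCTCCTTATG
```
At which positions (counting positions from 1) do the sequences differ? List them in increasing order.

1, 5, 9, 11, 12, 14

Differences at position 1 (T→C), position 5 (A→T), position 9 (G→C), position 11 (G→T), position 12 (G→A), position 14 (A→G).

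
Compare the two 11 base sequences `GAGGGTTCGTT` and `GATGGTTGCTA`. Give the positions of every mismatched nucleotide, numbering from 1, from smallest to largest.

Scanning 1-based: 3: G/T; 8: C/G; 9: G/C; 11: T/A.

3, 8, 9, 11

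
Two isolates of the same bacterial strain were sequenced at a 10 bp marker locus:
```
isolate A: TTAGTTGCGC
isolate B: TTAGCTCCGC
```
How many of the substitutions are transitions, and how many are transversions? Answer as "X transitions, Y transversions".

1 transition, 1 transversion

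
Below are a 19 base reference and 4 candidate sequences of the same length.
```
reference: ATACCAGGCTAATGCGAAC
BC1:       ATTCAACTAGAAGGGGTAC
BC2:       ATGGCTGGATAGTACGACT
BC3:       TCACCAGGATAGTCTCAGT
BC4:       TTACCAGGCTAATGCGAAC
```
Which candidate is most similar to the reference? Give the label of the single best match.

Hamming distances to reference — BC1: 9; BC2: 8; BC3: 9; BC4: 1.
Smallest is BC4 with 1 mismatch.

BC4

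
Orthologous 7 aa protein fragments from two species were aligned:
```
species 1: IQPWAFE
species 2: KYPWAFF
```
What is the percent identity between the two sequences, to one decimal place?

57.1%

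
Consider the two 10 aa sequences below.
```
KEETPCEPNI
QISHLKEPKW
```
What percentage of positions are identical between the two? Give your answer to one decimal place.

Mismatches at positions 1, 2, 3, 4, 5, 6, 9, 10 (1-based): 8 of 10.
Identical positions: 2/10 = 20% → 20.0%.

20.0%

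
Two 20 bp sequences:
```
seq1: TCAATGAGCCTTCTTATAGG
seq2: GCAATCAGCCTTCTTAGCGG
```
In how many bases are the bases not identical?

4

Comparing position by position, 4 bases differ: 1 (T/G), 6 (G/C), 17 (T/G), 18 (A/C).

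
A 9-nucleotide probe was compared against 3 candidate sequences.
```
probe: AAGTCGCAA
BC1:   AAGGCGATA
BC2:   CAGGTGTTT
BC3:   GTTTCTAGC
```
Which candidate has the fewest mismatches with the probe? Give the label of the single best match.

BC1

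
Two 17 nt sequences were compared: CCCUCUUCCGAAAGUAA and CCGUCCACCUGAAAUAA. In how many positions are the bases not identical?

6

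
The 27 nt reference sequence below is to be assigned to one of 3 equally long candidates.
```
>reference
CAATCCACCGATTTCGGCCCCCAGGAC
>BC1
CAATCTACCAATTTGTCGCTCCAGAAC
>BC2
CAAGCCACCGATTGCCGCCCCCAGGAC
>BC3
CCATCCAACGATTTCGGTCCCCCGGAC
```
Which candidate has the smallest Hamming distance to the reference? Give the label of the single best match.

BC2

Hamming distances to reference — BC1: 8; BC2: 3; BC3: 4.
Smallest is BC2 with 3 mismatches.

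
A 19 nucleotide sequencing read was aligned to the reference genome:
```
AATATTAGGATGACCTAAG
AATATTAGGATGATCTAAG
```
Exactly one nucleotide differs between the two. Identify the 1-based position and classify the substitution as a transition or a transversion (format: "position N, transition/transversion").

position 14, transition

The sequences differ only at position 14: C→T (pyrimidine→pyrimidine), a transition.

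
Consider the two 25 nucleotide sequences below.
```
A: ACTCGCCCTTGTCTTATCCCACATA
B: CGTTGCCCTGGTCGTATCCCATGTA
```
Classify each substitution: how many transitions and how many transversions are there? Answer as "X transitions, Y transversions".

Mismatches (1-based):
base 1: A→C (purine→pyrimidine, transversion)
base 2: C→G (pyrimidine→purine, transversion)
base 4: C→T (pyrimidine→pyrimidine, transition)
base 10: T→G (pyrimidine→purine, transversion)
base 14: T→G (pyrimidine→purine, transversion)
base 22: C→T (pyrimidine→pyrimidine, transition)
base 23: A→G (purine→purine, transition)

3 transitions, 4 transversions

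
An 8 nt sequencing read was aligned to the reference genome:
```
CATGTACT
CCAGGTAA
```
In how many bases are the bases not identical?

6

Mismatches (1-based): base 2: A→C; base 3: T→A; base 5: T→G; base 6: A→T; base 7: C→A; base 8: T→A.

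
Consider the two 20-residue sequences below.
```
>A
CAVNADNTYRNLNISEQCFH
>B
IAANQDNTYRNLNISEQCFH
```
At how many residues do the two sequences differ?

The sequences differ at residues 1, 3, 5 (1-based) — 3 in total.

3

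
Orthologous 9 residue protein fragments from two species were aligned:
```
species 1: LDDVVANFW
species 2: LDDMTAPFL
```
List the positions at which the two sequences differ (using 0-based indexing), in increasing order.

3, 4, 6, 8

Scanning 0-based: 3: V/M; 4: V/T; 6: N/P; 8: W/L.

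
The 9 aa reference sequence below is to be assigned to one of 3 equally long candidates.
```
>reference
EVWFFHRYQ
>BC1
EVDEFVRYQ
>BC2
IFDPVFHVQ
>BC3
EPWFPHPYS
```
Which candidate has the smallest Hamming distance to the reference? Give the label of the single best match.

Hamming distances to reference — BC1: 3; BC2: 8; BC3: 4.
Smallest is BC1 with 3 mismatches.

BC1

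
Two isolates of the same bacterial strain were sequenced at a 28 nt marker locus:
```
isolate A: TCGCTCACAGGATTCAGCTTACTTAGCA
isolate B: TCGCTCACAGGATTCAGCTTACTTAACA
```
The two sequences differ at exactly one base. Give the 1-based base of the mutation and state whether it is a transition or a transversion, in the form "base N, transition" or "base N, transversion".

base 26, transition

Base 26 changes G→A. G is a purine and A is a purine, so this is a transition.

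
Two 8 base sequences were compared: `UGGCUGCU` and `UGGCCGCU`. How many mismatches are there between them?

1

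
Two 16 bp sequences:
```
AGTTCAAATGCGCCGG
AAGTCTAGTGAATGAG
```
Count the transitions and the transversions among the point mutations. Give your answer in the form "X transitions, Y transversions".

Transitions (purine↔purine or pyrimidine↔pyrimidine): 2 G→A, 8 A→G, 12 G→A, 13 C→T, 15 G→A.
Transversions (purine↔pyrimidine): 3 T→G, 6 A→T, 11 C→A, 14 C→G.

5 transitions, 4 transversions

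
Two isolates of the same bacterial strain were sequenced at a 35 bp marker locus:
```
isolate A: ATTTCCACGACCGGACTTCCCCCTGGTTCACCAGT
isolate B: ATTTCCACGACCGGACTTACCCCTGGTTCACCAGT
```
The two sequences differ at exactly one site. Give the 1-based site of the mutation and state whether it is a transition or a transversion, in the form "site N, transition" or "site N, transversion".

site 19, transversion

The sequences differ only at site 19: C→A (pyrimidine→purine), a transversion.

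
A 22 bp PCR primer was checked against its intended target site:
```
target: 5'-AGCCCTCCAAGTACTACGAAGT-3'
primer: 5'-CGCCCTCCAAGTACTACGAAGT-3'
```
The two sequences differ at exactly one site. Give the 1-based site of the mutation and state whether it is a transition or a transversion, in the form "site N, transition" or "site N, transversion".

site 1, transversion

The sequences differ only at site 1: A→C (purine→pyrimidine), a transversion.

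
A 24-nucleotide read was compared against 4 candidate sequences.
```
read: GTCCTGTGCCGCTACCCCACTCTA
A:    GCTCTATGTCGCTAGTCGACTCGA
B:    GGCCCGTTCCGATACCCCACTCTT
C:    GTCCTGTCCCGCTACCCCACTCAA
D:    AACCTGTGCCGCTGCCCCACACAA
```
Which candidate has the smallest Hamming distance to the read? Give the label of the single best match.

A differs at 8 bases; B differs at 5 bases; C differs at 2 bases; D differs at 5 bases. The closest is C.

C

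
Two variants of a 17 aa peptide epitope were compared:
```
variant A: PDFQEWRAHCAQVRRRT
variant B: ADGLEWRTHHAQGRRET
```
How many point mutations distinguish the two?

7

Comparing position by position, 7 residues differ: 1 (P/A), 3 (F/G), 4 (Q/L), 8 (A/T), 10 (C/H), 13 (V/G), 16 (R/E).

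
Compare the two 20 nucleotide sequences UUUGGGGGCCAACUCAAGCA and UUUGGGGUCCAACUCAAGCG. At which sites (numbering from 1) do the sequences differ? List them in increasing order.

Differences at site 8 (G→U), site 20 (A→G).

8, 20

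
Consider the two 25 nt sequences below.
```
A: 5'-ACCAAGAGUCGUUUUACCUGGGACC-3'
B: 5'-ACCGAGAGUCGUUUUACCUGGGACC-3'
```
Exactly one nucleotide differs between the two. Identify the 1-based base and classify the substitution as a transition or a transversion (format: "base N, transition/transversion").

Base 4 changes A→G. A is a purine and G is a purine, so this is a transition.

base 4, transition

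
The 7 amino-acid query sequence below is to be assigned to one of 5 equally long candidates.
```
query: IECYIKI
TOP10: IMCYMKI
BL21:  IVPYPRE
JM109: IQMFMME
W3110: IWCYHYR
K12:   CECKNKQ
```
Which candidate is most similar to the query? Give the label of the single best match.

TOP10 differs at 2 positions; BL21 differs at 5 positions; JM109 differs at 6 positions; W3110 differs at 4 positions; K12 differs at 4 positions. The closest is TOP10.

TOP10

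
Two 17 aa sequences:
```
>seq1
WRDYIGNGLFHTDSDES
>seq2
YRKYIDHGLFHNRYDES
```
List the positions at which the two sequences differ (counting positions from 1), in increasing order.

Differences at position 1 (W→Y), position 3 (D→K), position 6 (G→D), position 7 (N→H), position 12 (T→N), position 13 (D→R), position 14 (S→Y).

1, 3, 6, 7, 12, 13, 14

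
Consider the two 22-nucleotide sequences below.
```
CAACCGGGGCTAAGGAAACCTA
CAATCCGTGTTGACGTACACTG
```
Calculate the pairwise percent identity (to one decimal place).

10 positions differ (4, 6, 8, 10, 12, 14, 16, 18, 19, 22), so 12 of 22 match: 12/22 = 54.55%.

54.5%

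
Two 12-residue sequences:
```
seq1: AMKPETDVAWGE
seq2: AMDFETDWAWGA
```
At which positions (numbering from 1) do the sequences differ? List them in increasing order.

3, 4, 8, 12

Differences at position 3 (K→D), position 4 (P→F), position 8 (V→W), position 12 (E→A).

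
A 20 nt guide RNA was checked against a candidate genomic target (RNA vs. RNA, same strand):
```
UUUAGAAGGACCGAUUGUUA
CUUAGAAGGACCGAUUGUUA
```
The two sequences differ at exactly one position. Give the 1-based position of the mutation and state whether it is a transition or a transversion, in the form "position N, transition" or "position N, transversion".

position 1, transition

Position 1 changes U→C. U is a pyrimidine and C is a pyrimidine, so this is a transition.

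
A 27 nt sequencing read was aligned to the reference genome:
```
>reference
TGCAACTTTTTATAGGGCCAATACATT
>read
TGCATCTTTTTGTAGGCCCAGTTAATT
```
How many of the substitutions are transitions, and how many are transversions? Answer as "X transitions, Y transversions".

2 transitions, 4 transversions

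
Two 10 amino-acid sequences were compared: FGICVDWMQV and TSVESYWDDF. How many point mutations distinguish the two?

9

The sequences differ at positions 1, 2, 3, 4, 5, 6, 8, 9, 10 (1-based) — 9 in total.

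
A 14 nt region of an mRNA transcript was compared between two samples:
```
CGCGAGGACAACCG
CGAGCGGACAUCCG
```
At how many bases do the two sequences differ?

Mismatches (1-based): base 3: C→A; base 5: A→C; base 11: A→U.

3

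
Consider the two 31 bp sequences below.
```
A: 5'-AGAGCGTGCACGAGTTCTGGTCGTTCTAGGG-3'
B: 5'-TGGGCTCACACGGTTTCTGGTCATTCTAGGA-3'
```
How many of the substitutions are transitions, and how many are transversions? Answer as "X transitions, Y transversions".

Transitions (purine↔purine or pyrimidine↔pyrimidine): 3 A→G, 7 T→C, 8 G→A, 13 A→G, 23 G→A, 31 G→A.
Transversions (purine↔pyrimidine): 1 A→T, 6 G→T, 14 G→T.

6 transitions, 3 transversions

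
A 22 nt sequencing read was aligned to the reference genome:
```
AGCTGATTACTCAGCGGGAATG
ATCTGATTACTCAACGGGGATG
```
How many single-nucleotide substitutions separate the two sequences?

3

The sequences differ at bases 2, 14, 19 (1-based) — 3 in total.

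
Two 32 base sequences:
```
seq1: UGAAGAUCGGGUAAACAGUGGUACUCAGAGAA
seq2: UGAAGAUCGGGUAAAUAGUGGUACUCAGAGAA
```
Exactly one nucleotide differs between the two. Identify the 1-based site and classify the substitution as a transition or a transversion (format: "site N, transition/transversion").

The sequences differ only at site 16: C→U (pyrimidine→pyrimidine), a transition.

site 16, transition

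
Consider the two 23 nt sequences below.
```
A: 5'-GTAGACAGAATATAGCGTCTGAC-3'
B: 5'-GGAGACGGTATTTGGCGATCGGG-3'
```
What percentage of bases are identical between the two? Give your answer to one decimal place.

56.5%

Mismatches at positions 2, 7, 9, 12, 14, 18, 19, 20, 22, 23 (1-based): 10 of 23.
Identical positions: 13/23 = 56.52% → 56.5%.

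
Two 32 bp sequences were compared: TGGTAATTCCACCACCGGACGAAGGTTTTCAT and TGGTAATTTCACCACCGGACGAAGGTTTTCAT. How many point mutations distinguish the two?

1

The sequences differ at positions 9 (1-based) — 1 in total.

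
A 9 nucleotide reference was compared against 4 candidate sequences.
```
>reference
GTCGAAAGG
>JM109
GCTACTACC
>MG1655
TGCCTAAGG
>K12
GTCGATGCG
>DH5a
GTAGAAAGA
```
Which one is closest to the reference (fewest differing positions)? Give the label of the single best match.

DH5a

Hamming distances to reference — JM109: 7; MG1655: 4; K12: 3; DH5a: 2.
Smallest is DH5a with 2 mismatches.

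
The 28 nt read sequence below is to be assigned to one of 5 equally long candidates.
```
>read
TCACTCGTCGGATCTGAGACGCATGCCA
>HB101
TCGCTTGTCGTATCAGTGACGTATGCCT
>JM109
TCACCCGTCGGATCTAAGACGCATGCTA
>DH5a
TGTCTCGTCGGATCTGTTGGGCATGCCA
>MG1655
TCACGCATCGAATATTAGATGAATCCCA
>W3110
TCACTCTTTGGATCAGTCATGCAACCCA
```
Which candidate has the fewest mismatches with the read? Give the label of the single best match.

JM109

HB101 differs at 7 sites; JM109 differs at 3 sites; DH5a differs at 6 sites; MG1655 differs at 8 sites; W3110 differs at 8 sites. The closest is JM109.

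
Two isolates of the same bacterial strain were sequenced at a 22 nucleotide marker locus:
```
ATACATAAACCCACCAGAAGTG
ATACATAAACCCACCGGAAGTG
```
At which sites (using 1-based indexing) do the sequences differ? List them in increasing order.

Differences at site 16 (A→G).

16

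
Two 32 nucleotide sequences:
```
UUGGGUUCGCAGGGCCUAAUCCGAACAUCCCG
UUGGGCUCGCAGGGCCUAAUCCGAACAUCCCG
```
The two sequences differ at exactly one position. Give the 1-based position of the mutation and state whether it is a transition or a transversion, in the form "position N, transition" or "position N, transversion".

The sequences differ only at position 6: U→C (pyrimidine→pyrimidine), a transition.

position 6, transition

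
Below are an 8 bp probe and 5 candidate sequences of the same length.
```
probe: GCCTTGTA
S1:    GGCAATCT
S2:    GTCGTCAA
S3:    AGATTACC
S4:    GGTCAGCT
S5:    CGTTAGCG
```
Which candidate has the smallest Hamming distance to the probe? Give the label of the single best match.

S2

S1 differs at 6 sites; S2 differs at 4 sites; S3 differs at 6 sites; S4 differs at 6 sites; S5 differs at 6 sites. The closest is S2.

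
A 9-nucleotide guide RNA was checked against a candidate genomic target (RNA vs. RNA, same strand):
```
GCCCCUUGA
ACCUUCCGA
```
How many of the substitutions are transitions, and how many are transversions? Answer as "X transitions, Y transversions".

5 transitions, 0 transversions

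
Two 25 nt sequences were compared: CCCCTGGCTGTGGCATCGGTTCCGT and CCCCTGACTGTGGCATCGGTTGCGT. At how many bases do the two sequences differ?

Mismatches (1-based): base 7: G→A; base 22: C→G.

2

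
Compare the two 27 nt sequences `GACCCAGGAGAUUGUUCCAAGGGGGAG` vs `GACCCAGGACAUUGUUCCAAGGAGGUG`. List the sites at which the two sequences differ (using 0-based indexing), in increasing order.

9, 22, 25

Scanning 0-based: 9: G/C; 22: G/A; 25: A/U.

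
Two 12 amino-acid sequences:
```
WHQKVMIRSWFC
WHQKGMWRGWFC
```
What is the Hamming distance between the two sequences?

3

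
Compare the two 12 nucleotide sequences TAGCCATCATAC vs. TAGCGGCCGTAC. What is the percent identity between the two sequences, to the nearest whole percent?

4 positions differ (5, 6, 7, 9), so 8 of 12 match: 8/12 = 66.67%.

67%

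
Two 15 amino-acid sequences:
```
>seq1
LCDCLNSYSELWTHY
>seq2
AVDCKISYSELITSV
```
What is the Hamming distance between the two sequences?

The sequences differ at positions 1, 2, 5, 6, 12, 14, 15 (1-based) — 7 in total.

7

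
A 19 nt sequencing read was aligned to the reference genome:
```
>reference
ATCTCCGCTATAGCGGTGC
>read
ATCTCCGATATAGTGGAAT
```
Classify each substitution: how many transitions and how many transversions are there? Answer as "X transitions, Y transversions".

Transitions (purine↔purine or pyrimidine↔pyrimidine): 14 C→T, 18 G→A, 19 C→T.
Transversions (purine↔pyrimidine): 8 C→A, 17 T→A.

3 transitions, 2 transversions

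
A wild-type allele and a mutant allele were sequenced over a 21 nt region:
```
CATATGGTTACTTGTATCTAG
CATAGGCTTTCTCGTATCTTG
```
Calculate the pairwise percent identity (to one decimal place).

76.2%

Mismatches at positions 5, 7, 10, 13, 20 (1-based): 5 of 21.
Identical positions: 16/21 = 76.19% → 76.2%.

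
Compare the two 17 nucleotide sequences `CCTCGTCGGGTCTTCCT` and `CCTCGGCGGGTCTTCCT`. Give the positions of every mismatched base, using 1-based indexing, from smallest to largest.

Scanning 1-based: 6: T/G.

6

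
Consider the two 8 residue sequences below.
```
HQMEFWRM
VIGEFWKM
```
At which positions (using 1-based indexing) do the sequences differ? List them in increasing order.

1, 2, 3, 7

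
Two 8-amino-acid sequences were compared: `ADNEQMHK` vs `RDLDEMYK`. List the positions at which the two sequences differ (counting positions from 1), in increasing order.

Differences at position 1 (A→R), position 3 (N→L), position 4 (E→D), position 5 (Q→E), position 7 (H→Y).

1, 3, 4, 5, 7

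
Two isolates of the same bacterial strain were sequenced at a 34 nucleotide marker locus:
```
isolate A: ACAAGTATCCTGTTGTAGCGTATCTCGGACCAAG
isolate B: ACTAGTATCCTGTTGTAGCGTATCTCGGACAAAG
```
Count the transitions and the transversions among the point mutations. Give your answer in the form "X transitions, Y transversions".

Transitions (purine↔purine or pyrimidine↔pyrimidine): none.
Transversions (purine↔pyrimidine): 3 A→T, 31 C→A.

0 transitions, 2 transversions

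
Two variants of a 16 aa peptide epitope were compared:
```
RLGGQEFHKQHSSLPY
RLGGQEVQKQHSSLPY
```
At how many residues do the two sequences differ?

Mismatches (1-based): residue 7: F→V; residue 8: H→Q.

2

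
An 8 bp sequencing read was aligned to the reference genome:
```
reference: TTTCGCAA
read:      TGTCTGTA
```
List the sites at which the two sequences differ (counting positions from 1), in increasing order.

2, 5, 6, 7

Scanning 1-based: 2: T/G; 5: G/T; 6: C/G; 7: A/T.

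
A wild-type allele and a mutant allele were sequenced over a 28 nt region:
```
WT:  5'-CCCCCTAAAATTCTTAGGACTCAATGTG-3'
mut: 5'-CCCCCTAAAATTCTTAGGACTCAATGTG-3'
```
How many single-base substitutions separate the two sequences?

No positions differ; the sequences are identical.

0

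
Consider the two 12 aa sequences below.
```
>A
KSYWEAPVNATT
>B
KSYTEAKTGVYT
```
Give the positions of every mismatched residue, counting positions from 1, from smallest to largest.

4, 7, 8, 9, 10, 11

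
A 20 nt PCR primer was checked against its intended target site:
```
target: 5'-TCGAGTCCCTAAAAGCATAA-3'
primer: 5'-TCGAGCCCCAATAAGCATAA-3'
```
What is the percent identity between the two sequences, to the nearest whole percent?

3 positions differ (6, 10, 12), so 17 of 20 match: 17/20 = 85%.

85%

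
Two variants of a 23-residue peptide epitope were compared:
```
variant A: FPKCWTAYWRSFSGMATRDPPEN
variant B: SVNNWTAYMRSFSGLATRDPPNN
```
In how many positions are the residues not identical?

The sequences differ at positions 1, 2, 3, 4, 9, 15, 22 (1-based) — 7 in total.

7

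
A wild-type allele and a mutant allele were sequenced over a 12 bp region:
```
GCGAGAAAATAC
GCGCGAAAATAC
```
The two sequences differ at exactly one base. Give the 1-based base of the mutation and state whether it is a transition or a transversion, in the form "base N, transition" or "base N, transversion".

The sequences differ only at base 4: A→C (purine→pyrimidine), a transversion.

base 4, transversion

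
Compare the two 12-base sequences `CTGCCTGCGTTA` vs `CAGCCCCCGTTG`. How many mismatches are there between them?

4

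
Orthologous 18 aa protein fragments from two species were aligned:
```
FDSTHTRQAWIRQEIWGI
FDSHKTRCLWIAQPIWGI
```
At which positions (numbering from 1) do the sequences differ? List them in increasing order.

Scanning 1-based: 4: T/H; 5: H/K; 8: Q/C; 9: A/L; 12: R/A; 14: E/P.

4, 5, 8, 9, 12, 14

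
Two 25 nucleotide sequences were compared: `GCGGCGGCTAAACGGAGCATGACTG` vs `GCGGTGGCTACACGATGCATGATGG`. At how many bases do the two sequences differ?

The sequences differ at bases 5, 11, 15, 16, 23, 24 (1-based) — 6 in total.

6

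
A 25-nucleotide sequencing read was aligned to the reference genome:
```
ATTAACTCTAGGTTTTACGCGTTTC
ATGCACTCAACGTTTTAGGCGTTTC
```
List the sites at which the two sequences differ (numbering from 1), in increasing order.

Differences at site 3 (T→G), site 4 (A→C), site 9 (T→A), site 11 (G→C), site 18 (C→G).

3, 4, 9, 11, 18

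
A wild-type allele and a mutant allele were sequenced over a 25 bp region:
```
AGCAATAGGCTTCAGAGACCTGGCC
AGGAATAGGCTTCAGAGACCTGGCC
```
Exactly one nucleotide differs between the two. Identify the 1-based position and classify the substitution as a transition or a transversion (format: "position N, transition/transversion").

position 3, transversion

Position 3 changes C→G. C is a pyrimidine and G is a purine, so this is a transversion.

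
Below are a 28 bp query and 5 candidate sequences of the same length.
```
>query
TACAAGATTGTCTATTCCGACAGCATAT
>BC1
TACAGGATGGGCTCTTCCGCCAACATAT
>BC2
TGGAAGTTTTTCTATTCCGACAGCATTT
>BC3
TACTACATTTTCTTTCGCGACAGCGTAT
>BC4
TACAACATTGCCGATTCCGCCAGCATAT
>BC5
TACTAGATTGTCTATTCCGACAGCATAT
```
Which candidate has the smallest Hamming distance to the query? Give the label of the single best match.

Hamming distances to query — BC1: 6; BC2: 5; BC3: 7; BC4: 4; BC5: 1.
Smallest is BC5 with 1 mismatch.

BC5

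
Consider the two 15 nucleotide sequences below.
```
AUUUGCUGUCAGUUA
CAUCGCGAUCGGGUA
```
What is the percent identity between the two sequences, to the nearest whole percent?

Mismatches at positions 1, 2, 4, 7, 8, 11, 13 (1-based): 7 of 15.
Identical positions: 8/15 = 53.33% → 53%.

53%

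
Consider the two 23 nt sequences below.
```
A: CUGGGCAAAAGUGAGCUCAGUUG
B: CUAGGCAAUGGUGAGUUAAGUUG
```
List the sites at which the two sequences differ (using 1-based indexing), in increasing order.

3, 9, 10, 16, 18

Differences at site 3 (G→A), site 9 (A→U), site 10 (A→G), site 16 (C→U), site 18 (C→A).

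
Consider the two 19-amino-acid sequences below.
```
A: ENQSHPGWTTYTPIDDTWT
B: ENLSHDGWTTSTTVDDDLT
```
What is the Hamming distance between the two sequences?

7

Comparing position by position, 7 residues differ: 3 (Q/L), 6 (P/D), 11 (Y/S), 13 (P/T), 14 (I/V), 17 (T/D), 18 (W/L).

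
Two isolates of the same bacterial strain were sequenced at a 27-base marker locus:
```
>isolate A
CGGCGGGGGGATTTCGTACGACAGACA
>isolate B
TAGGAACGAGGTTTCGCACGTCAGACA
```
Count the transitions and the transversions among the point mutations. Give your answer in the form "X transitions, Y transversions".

Mismatches (1-based):
site 1: C→T (pyrimidine→pyrimidine, transition)
site 2: G→A (purine→purine, transition)
site 4: C→G (pyrimidine→purine, transversion)
site 5: G→A (purine→purine, transition)
site 6: G→A (purine→purine, transition)
site 7: G→C (purine→pyrimidine, transversion)
site 9: G→A (purine→purine, transition)
site 11: A→G (purine→purine, transition)
site 17: T→C (pyrimidine→pyrimidine, transition)
site 21: A→T (purine→pyrimidine, transversion)

7 transitions, 3 transversions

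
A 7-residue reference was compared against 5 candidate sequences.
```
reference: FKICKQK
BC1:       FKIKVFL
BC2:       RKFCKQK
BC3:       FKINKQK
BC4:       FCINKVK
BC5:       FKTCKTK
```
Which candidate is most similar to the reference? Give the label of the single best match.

BC3

Hamming distances to reference — BC1: 4; BC2: 2; BC3: 1; BC4: 3; BC5: 2.
Smallest is BC3 with 1 mismatch.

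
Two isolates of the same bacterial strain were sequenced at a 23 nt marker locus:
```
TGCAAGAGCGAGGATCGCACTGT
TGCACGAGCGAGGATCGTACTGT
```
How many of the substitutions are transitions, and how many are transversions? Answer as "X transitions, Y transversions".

Transitions (purine↔purine or pyrimidine↔pyrimidine): 18 C→T.
Transversions (purine↔pyrimidine): 5 A→C.

1 transition, 1 transversion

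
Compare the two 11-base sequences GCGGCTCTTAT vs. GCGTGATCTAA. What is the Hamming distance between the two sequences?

6

Comparing position by position, 6 bases differ: 4 (G/T), 5 (C/G), 6 (T/A), 7 (C/T), 8 (T/C), 11 (T/A).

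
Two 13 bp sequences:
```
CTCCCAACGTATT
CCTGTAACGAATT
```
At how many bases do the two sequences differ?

5

The sequences differ at bases 2, 3, 4, 5, 10 (1-based) — 5 in total.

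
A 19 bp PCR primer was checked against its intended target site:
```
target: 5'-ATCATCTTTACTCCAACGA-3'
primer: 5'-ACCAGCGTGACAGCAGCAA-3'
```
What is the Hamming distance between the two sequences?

8

Comparing position by position, 8 bases differ: 2 (T/C), 5 (T/G), 7 (T/G), 9 (T/G), 12 (T/A), 13 (C/G), 16 (A/G), 18 (G/A).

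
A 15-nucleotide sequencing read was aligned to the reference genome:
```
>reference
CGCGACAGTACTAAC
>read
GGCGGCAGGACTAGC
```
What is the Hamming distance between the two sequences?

4

Comparing position by position, 4 bases differ: 1 (C/G), 5 (A/G), 9 (T/G), 14 (A/G).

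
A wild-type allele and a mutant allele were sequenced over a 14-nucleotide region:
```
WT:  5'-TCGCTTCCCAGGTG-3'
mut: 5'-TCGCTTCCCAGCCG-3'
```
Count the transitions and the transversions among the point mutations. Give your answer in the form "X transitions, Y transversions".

1 transition, 1 transversion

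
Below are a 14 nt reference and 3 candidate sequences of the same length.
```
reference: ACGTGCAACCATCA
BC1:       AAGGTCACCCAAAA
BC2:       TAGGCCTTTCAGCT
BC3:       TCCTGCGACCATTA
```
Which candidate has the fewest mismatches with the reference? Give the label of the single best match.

BC1 differs at 6 positions; BC2 differs at 9 positions; BC3 differs at 4 positions. The closest is BC3.

BC3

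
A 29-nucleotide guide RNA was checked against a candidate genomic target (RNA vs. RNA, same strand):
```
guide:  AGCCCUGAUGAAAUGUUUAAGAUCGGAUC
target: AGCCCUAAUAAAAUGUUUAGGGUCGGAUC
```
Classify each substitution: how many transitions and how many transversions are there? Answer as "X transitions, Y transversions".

4 transitions, 0 transversions

Transitions (purine↔purine or pyrimidine↔pyrimidine): 7 G→A, 10 G→A, 20 A→G, 22 A→G.
Transversions (purine↔pyrimidine): none.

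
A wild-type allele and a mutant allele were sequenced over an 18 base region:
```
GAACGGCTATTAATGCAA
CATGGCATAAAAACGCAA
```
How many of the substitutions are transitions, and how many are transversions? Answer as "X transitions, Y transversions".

Mismatches (1-based):
position 1: G→C (purine→pyrimidine, transversion)
position 3: A→T (purine→pyrimidine, transversion)
position 4: C→G (pyrimidine→purine, transversion)
position 6: G→C (purine→pyrimidine, transversion)
position 7: C→A (pyrimidine→purine, transversion)
position 10: T→A (pyrimidine→purine, transversion)
position 11: T→A (pyrimidine→purine, transversion)
position 14: T→C (pyrimidine→pyrimidine, transition)

1 transition, 7 transversions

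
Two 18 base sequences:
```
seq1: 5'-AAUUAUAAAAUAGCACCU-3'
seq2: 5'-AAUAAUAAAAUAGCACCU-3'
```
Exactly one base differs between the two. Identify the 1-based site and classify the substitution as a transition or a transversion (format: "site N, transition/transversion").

The sequences differ only at site 4: U→A (pyrimidine→purine), a transversion.

site 4, transversion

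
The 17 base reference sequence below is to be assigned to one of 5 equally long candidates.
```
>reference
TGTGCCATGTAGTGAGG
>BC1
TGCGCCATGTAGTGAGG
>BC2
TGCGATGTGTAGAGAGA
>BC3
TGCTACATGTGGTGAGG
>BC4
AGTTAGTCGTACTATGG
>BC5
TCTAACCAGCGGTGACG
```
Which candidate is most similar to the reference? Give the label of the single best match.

BC1

Hamming distances to reference — BC1: 1; BC2: 6; BC3: 4; BC4: 9; BC5: 8.
Smallest is BC1 with 1 mismatch.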